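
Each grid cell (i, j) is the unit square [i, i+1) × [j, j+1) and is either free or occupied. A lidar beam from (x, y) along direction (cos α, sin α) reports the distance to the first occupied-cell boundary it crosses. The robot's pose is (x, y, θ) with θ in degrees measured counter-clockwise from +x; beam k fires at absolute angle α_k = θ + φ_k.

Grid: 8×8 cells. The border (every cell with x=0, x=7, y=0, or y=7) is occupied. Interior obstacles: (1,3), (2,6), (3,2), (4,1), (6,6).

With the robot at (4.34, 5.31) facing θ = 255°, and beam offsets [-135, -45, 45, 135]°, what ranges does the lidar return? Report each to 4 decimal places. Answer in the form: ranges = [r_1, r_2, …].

beam 1: φ=-135°, α=120°
  direction (-0.5000, 0.8660); cell (4,5); t to first gridline: x 0.6800, y 0.7967 (then +2.0000 / +1.1547)
    (3,5) via x @ 0.6800
    (3,6) via y @ 0.7967
    (3,7) via y @ 1.9514  # hit
  → r_1 = 1.9514
beam 2: φ=-45°, α=210°
  direction (-0.8660, -0.5000); cell (4,5); t to first gridline: x 0.3926, y 0.6200 (then +1.1547 / +2.0000)
    (3,5) via x @ 0.3926
    (3,4) via y @ 0.6200
    (2,4) via x @ 1.5473
    (2,3) via y @ 2.6200
    (1,3) via x @ 2.7020  # hit
  → r_2 = 2.7020
beam 3: φ=45°, α=300°
  direction (0.5000, -0.8660); cell (4,5); t to first gridline: x 1.3200, y 0.3580 (then +2.0000 / +1.1547)
    (4,4) via y @ 0.3580
    (5,4) via x @ 1.3200
    (5,3) via y @ 1.5127
    (5,2) via y @ 2.6674
    (6,2) via x @ 3.3200
    (6,1) via y @ 3.8221
    (6,0) via y @ 4.9768  # hit
  → r_3 = 4.9768
beam 4: φ=135°, α=30°
  direction (0.8660, 0.5000); cell (4,5); t to first gridline: x 0.7621, y 1.3800 (then +1.1547 / +2.0000)
    (5,5) via x @ 0.7621
    (5,6) via y @ 1.3800
    (6,6) via x @ 1.9168  # hit
  → r_4 = 1.9168

ranges = [1.9514, 2.7020, 4.9768, 1.9168]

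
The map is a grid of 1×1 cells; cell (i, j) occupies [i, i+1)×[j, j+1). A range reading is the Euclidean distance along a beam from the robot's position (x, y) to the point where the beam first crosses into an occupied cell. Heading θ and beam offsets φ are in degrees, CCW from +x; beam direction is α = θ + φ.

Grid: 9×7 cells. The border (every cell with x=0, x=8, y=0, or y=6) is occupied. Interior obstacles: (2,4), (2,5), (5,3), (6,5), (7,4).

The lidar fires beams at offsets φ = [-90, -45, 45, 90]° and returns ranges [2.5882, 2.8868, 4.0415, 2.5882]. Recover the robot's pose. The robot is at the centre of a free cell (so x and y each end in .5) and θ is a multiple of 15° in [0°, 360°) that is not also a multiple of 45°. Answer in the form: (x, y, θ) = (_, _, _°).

(x, y, θ) = (4.5, 3.5, 165°)

The pose lattice has 30·16 = 480 candidates. Test each by forward raycasting.
  (1.5, 5.5, 165°): beam 1 = 0.5176 ≠ 2.5882 ✗
  (5.5, 1.5, 195°): beam 1 = 1.5529 ≠ 2.5882 ✗
  (5.5, 4.5, 255°): beam 2 = 5.1962 ≠ 2.8868 ✗
  (4.5, 5.5, 300°): beam 1 = 1.7321 ≠ 2.5882 ✗
  (6.5, 1.5, 330°): beam 1 = 0.5774 ≠ 2.5882 ✗
  …
  (4.5, 3.5, 165°): r_1=2.5882, r_2=2.8868, r_3=4.0415, r_4=2.5882 — all match ✓
Only this pose fits every beam.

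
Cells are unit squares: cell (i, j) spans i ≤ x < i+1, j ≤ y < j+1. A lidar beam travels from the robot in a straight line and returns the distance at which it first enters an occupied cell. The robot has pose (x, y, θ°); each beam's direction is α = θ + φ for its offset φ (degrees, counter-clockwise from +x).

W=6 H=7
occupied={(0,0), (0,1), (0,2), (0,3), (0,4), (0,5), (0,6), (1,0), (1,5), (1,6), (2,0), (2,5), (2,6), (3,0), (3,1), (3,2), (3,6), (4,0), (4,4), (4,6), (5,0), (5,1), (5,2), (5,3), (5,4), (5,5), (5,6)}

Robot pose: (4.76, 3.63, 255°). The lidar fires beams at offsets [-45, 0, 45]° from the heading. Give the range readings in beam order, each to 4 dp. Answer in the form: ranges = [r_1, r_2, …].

ranges = [1.2600, 2.7228, 0.4800]

beam 1: φ=-45°, α=210°
  d=(-0.8660,-0.5000)  start (4,3)  tX=0.8776 tY=1.2600  stride 1/|dx|=1.1547 1/|dy|=2.0000
    cross x-line → (3,3), t=0.8776
    cross y-line → (3,2), t=1.2600 (wall)
  → r_1 = 1.2600
beam 2: φ=0°, α=255°
  d=(-0.2588,-0.9659)  start (4,3)  tX=2.9364 tY=0.6522  stride 1/|dx|=3.8637 1/|dy|=1.0353
    cross y-line → (4,2), t=0.6522
    cross y-line → (4,1), t=1.6875
    cross y-line → (4,0), t=2.7228 (wall)
  → r_2 = 2.7228
beam 3: φ=45°, α=300°
  d=(0.5000,-0.8660)  start (4,3)  tX=0.4800 tY=0.7275  stride 1/|dx|=2.0000 1/|dy|=1.1547
    cross x-line → (5,3), t=0.4800 (wall)
  → r_3 = 0.4800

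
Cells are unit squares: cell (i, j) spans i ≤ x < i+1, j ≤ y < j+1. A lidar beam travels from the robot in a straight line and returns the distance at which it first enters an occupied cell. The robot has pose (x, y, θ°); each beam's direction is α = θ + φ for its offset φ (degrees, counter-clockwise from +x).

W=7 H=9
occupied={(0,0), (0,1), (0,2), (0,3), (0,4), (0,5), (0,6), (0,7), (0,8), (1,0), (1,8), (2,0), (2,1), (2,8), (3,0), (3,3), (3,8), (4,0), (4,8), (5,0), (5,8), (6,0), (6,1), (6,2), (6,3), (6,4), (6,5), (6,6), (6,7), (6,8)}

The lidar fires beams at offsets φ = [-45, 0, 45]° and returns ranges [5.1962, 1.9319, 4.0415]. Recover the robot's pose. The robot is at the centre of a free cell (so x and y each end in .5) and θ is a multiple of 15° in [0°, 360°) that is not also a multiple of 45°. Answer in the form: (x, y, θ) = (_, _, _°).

(x, y, θ) = (5.5, 4.5, 195°)

Candidates: 33 free-cell centres × 16 headings = 528 poses. Raycast each; keep the one whose scan matches to 4 dp.
  (1.5, 4.5, 300°): beam 1 = 1.9319 ≠ 5.1962 ✗
  (5.5, 1.5, 210°): beam 1 = 4.6587 ≠ 5.1962 ✗
  (1.5, 3.5, 345°): beam 1 = 1.7321 ≠ 5.1962 ✗
  …
  (5.5, 4.5, 195°): r_1=5.1962, r_2=1.9319, r_3=4.0415 — all match ✓
Only this pose fits every beam.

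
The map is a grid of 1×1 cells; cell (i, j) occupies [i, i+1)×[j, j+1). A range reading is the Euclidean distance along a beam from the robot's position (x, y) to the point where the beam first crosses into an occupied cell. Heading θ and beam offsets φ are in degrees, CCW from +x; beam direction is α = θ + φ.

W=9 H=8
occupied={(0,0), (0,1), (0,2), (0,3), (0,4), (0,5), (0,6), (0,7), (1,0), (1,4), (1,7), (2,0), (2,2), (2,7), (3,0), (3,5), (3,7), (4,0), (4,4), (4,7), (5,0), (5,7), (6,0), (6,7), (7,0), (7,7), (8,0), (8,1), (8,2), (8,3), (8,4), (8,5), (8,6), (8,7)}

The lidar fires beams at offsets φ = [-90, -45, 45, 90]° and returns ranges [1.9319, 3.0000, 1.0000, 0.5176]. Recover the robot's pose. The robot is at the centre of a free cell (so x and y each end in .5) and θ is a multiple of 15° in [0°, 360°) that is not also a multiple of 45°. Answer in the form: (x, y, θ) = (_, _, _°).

The pose lattice has 38·16 = 608 candidates. Test each by forward raycasting.
  (6.5, 5.5, 240°): beam 1 = 3.0000 ≠ 1.9319 ✗
  (6.5, 1.5, 165°): beam 1 = 5.6940 ≠ 1.9319 ✗
  (6.5, 4.5, 30°): beam 1 = 3.0000 ≠ 1.9319 ✗
  …
  (7.5, 6.5, 255°): r_1=1.9319, r_2=3.0000, r_3=1.0000, r_4=0.5176 — all match ✓
Unique over the lattice → pose = (7.5, 6.5, 255°).

(x, y, θ) = (7.5, 6.5, 255°)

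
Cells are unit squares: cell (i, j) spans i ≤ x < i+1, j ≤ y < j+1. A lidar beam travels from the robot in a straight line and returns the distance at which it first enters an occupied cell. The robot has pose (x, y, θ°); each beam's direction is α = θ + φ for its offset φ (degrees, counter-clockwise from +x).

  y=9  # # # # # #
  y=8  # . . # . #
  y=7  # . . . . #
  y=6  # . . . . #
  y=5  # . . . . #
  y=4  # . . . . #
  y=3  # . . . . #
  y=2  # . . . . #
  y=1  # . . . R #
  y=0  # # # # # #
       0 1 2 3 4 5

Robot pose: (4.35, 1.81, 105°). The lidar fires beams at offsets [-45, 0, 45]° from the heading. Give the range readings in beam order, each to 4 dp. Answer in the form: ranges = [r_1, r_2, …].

beam 1: φ=-45°, α=60°
  direction (0.5000, 0.8660); cell (4,1); t to first gridline: x 1.3000, y 0.2194 (then +2.0000 / +1.1547)
    (4,2) via y @ 0.2194
    (5,2) via x @ 1.3000  # hit
  → r_1 = 1.3000
beam 2: φ=0°, α=105°
  direction (-0.2588, 0.9659); cell (4,1); t to first gridline: x 1.3523, y 0.1967 (then +3.8637 / +1.0353)
    (4,2) via y @ 0.1967
    (4,3) via y @ 1.2320
    (3,3) via x @ 1.3523
    (3,4) via y @ 2.2673
    (3,5) via y @ 3.3025
    (3,6) via y @ 4.3378
    (2,6) via x @ 5.2160
    (2,7) via y @ 5.3731
    (2,8) via y @ 6.4084
    (2,9) via y @ 7.4436  # hit
  → r_2 = 7.4436
beam 3: φ=45°, α=150°
  direction (-0.8660, 0.5000); cell (4,1); t to first gridline: x 0.4041, y 0.3800 (then +1.1547 / +2.0000)
    (4,2) via y @ 0.3800
    (3,2) via x @ 0.4041
    (2,2) via x @ 1.5588
    (2,3) via y @ 2.3800
    (1,3) via x @ 2.7135
    (0,3) via x @ 3.8682  # hit
  → r_3 = 3.8682

ranges = [1.3000, 7.4436, 3.8682]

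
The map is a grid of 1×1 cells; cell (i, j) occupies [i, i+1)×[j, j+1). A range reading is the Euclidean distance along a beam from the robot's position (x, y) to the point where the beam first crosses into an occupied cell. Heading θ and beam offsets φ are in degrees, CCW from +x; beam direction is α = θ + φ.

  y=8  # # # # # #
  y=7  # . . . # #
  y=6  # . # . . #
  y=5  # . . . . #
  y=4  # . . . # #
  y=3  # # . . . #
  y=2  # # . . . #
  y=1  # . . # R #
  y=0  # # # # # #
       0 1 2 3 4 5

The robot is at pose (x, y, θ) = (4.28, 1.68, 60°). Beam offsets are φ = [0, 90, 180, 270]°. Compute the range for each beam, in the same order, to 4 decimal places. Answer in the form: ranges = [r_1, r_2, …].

ranges = [1.4400, 0.3233, 0.5600, 0.8314]

beam 1: φ=0°, α=60°
  dir = (cos 60°, sin 60°) = (0.5000, 0.8660); from cell (4,1)
  next x-line at t=1.4400, next y-line at t=0.3695; Δt_x=2.0000, Δt_y=1.1547
    y: enter (4,2) at t=0.3695
    x: enter (5,2) at t=1.4400 ← occupied
  → r_1 = 1.4400
beam 2: φ=90°, α=150°
  dir = (cos 150°, sin 150°) = (-0.8660, 0.5000); from cell (4,1)
  next x-line at t=0.3233, next y-line at t=0.6400; Δt_x=1.1547, Δt_y=2.0000
    x: enter (3,1) at t=0.3233 ← occupied
  → r_2 = 0.3233
beam 3: φ=180°, α=240°
  dir = (cos 240°, sin 240°) = (-0.5000, -0.8660); from cell (4,1)
  next x-line at t=0.5600, next y-line at t=0.7852; Δt_x=2.0000, Δt_y=1.1547
    x: enter (3,1) at t=0.5600 ← occupied
  → r_3 = 0.5600
beam 4: φ=270°, α=330°
  dir = (cos 330°, sin 330°) = (0.8660, -0.5000); from cell (4,1)
  next x-line at t=0.8314, next y-line at t=1.3600; Δt_x=1.1547, Δt_y=2.0000
    x: enter (5,1) at t=0.8314 ← occupied
  → r_4 = 0.8314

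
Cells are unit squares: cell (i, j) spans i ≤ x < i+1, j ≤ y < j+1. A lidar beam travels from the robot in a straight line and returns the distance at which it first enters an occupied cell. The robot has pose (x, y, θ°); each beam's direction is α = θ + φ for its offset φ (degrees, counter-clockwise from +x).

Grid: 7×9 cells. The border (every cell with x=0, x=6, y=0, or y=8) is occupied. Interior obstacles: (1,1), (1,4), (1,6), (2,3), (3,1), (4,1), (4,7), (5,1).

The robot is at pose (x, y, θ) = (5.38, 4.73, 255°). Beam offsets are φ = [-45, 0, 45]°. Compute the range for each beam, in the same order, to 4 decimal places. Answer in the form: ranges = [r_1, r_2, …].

ranges = [2.7482, 2.8263, 1.2400]

beam 1: φ=-45°, α=210°
  cosα=-0.8660 sinα=-0.5000 | (5,4) | tMaxX 0.4388 tMaxY 1.4600 | tΔX 1.1547 tΔY 2.0000
    t=0.4388 [x] (4,4)
    t=1.4600 [y] (4,3)
    t=1.5935 [x] (3,3)
    t=2.7482 [x] (2,3) — stop
  → r_1 = 2.7482
beam 2: φ=0°, α=255°
  cosα=-0.2588 sinα=-0.9659 | (5,4) | tMaxX 1.4682 tMaxY 0.7558 | tΔX 3.8637 tΔY 1.0353
    t=0.7558 [y] (5,3)
    t=1.4682 [x] (4,3)
    t=1.7910 [y] (4,2)
    t=2.8263 [y] (4,1) — stop
  → r_2 = 2.8263
beam 3: φ=45°, α=300°
  cosα=0.5000 sinα=-0.8660 | (5,4) | tMaxX 1.2400 tMaxY 0.8429 | tΔX 2.0000 tΔY 1.1547
    t=0.8429 [y] (5,3)
    t=1.2400 [x] (6,3) — stop
  → r_3 = 1.2400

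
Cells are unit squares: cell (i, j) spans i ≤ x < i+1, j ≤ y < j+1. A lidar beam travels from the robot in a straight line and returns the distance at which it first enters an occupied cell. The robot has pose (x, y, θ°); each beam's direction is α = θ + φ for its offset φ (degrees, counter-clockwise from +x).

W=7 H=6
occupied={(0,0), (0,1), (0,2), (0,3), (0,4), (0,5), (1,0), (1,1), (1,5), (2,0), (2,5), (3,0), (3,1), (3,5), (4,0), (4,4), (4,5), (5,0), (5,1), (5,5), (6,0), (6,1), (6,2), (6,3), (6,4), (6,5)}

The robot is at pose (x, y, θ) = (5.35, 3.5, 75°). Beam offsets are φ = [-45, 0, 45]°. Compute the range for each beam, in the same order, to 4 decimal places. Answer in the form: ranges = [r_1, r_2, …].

ranges = [0.7506, 1.5529, 0.7000]

beam 1: φ=-45°, α=30°
  cosα=0.8660 sinα=0.5000 | (5,3) | tMaxX 0.7506 tMaxY 1.0000 | tΔX 1.1547 tΔY 2.0000
    t=0.7506 [x] (6,3) — stop
  → r_1 = 0.7506
beam 2: φ=0°, α=75°
  cosα=0.2588 sinα=0.9659 | (5,3) | tMaxX 2.5114 tMaxY 0.5176 | tΔX 3.8637 tΔY 1.0353
    t=0.5176 [y] (5,4)
    t=1.5529 [y] (5,5) — stop
  → r_2 = 1.5529
beam 3: φ=45°, α=120°
  cosα=-0.5000 sinα=0.8660 | (5,3) | tMaxX 0.7000 tMaxY 0.5774 | tΔX 2.0000 tΔY 1.1547
    t=0.5774 [y] (5,4)
    t=0.7000 [x] (4,4) — stop
  → r_3 = 0.7000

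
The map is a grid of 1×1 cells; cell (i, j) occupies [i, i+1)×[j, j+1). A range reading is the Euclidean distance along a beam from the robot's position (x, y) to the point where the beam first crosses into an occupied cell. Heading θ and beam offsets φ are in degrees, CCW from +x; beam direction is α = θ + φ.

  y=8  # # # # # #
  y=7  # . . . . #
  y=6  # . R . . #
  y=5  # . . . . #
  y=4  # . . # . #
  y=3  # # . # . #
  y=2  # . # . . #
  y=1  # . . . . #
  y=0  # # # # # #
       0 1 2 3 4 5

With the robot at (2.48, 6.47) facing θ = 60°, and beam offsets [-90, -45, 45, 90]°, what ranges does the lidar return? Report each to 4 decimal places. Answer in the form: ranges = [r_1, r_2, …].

beam 1: φ=-90°, α=330°
  cosα=0.8660 sinα=-0.5000 | (2,6) | tMaxX 0.6004 tMaxY 0.9400 | tΔX 1.1547 tΔY 2.0000
    t=0.6004 [x] (3,6)
    t=0.9400 [y] (3,5)
    t=1.7551 [x] (4,5)
    t=2.9098 [x] (5,5) — stop
  → r_1 = 2.9098
beam 2: φ=-45°, α=15°
  cosα=0.9659 sinα=0.2588 | (2,6) | tMaxX 0.5383 tMaxY 2.0478 | tΔX 1.0353 tΔY 3.8637
    t=0.5383 [x] (3,6)
    t=1.5736 [x] (4,6)
    t=2.0478 [y] (4,7)
    t=2.6089 [x] (5,7) — stop
  → r_2 = 2.6089
beam 3: φ=45°, α=105°
  cosα=-0.2588 sinα=0.9659 | (2,6) | tMaxX 1.8546 tMaxY 0.5487 | tΔX 3.8637 tΔY 1.0353
    t=0.5487 [y] (2,7)
    t=1.5840 [y] (2,8) — stop
  → r_3 = 1.5840
beam 4: φ=90°, α=150°
  cosα=-0.8660 sinα=0.5000 | (2,6) | tMaxX 0.5543 tMaxY 1.0600 | tΔX 1.1547 tΔY 2.0000
    t=0.5543 [x] (1,6)
    t=1.0600 [y] (1,7)
    t=1.7090 [x] (0,7) — stop
  → r_4 = 1.7090

ranges = [2.9098, 2.6089, 1.5840, 1.7090]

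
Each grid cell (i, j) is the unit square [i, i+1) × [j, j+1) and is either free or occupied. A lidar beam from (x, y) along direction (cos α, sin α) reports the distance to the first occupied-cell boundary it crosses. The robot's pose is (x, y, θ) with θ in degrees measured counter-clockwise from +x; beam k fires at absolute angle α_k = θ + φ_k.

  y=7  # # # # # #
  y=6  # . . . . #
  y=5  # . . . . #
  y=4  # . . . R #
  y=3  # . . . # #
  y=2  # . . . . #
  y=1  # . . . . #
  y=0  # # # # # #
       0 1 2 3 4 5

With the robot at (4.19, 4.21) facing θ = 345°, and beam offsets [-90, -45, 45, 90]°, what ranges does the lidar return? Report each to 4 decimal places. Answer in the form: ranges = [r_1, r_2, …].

ranges = [0.2174, 0.2425, 0.9353, 2.8884]

beam 1: φ=-90°, α=255°
  d=(-0.2588,-0.9659)  start (4,4)  tX=0.7341 tY=0.2174  stride 1/|dx|=3.8637 1/|dy|=1.0353
    cross y-line → (4,3), t=0.2174 (wall)
  → r_1 = 0.2174
beam 2: φ=-45°, α=300°
  d=(0.5000,-0.8660)  start (4,4)  tX=1.6200 tY=0.2425  stride 1/|dx|=2.0000 1/|dy|=1.1547
    cross y-line → (4,3), t=0.2425 (wall)
  → r_2 = 0.2425
beam 3: φ=45°, α=30°
  d=(0.8660,0.5000)  start (4,4)  tX=0.9353 tY=1.5800  stride 1/|dx|=1.1547 1/|dy|=2.0000
    cross x-line → (5,4), t=0.9353 (wall)
  → r_3 = 0.9353
beam 4: φ=90°, α=75°
  d=(0.2588,0.9659)  start (4,4)  tX=3.1296 tY=0.8179  stride 1/|dx|=3.8637 1/|dy|=1.0353
    cross y-line → (4,5), t=0.8179
    cross y-line → (4,6), t=1.8531
    cross y-line → (4,7), t=2.8884 (wall)
  → r_4 = 2.8884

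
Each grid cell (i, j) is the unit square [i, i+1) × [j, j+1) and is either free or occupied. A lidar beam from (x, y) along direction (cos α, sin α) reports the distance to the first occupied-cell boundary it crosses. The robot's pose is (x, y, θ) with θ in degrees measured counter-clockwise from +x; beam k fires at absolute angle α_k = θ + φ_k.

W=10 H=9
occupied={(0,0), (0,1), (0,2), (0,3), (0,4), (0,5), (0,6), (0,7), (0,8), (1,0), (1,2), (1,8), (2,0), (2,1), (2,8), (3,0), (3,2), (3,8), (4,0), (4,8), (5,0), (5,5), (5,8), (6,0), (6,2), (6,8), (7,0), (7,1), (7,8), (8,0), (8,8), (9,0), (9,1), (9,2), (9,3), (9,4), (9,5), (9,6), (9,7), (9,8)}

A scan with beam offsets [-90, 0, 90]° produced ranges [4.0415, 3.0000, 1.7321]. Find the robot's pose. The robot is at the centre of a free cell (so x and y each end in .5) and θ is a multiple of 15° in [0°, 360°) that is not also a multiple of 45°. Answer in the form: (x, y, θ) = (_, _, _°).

(x, y, θ) = (7.5, 4.5, 300°)

The pose lattice has 50·16 = 800 candidates. Test each by forward raycasting.
  (8.5, 3.5, 120°): beam 1 = 0.5774 ≠ 4.0415 ✗
  (2.5, 4.5, 255°): beam 1 = 1.5529 ≠ 4.0415 ✗
  (5.5, 3.5, 285°): beam 1 = 1.9319 ≠ 4.0415 ✗
  (7.5, 6.5, 165°): beam 1 = 1.5529 ≠ 4.0415 ✗
  (5.5, 3.5, 255°): beam 1 = 4.6587 ≠ 4.0415 ✗
  …
  (7.5, 4.5, 300°): r_1=4.0415, r_2=3.0000, r_3=1.7321 — all match ✓
Only this pose fits every beam.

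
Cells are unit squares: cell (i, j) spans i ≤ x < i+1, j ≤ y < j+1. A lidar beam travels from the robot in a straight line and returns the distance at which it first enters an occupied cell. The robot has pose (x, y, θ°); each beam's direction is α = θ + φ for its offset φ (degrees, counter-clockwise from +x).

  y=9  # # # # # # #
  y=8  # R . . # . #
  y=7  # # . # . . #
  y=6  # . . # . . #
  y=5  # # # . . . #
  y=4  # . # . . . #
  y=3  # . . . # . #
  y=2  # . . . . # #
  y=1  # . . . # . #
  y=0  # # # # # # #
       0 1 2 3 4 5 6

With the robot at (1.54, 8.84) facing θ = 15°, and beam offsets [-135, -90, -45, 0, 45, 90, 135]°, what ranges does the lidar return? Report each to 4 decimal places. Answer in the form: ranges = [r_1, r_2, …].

ranges = [0.9699, 0.8696, 1.6859, 0.6182, 0.1848, 0.1656, 0.3200]

beam 1: φ=-135°, α=240°
  cosα=-0.5000 sinα=-0.8660 | (1,8) | tMaxX 1.0800 tMaxY 0.9699 | tΔX 2.0000 tΔY 1.1547
    t=0.9699 [y] (1,7) — stop
  → r_1 = 0.9699
beam 2: φ=-90°, α=285°
  cosα=0.2588 sinα=-0.9659 | (1,8) | tMaxX 1.7773 tMaxY 0.8696 | tΔX 3.8637 tΔY 1.0353
    t=0.8696 [y] (1,7) — stop
  → r_2 = 0.8696
beam 3: φ=-45°, α=330°
  cosα=0.8660 sinα=-0.5000 | (1,8) | tMaxX 0.5312 tMaxY 1.6800 | tΔX 1.1547 tΔY 2.0000
    t=0.5312 [x] (2,8)
    t=1.6800 [y] (2,7)
    t=1.6859 [x] (3,7) — stop
  → r_3 = 1.6859
beam 4: φ=0°, α=15°
  cosα=0.9659 sinα=0.2588 | (1,8) | tMaxX 0.4762 tMaxY 0.6182 | tΔX 1.0353 tΔY 3.8637
    t=0.4762 [x] (2,8)
    t=0.6182 [y] (2,9) — stop
  → r_4 = 0.6182
beam 5: φ=45°, α=60°
  cosα=0.5000 sinα=0.8660 | (1,8) | tMaxX 0.9200 tMaxY 0.1848 | tΔX 2.0000 tΔY 1.1547
    t=0.1848 [y] (1,9) — stop
  → r_5 = 0.1848
beam 6: φ=90°, α=105°
  cosα=-0.2588 sinα=0.9659 | (1,8) | tMaxX 2.0864 tMaxY 0.1656 | tΔX 3.8637 tΔY 1.0353
    t=0.1656 [y] (1,9) — stop
  → r_6 = 0.1656
beam 7: φ=135°, α=150°
  cosα=-0.8660 sinα=0.5000 | (1,8) | tMaxX 0.6235 tMaxY 0.3200 | tΔX 1.1547 tΔY 2.0000
    t=0.3200 [y] (1,9) — stop
  → r_7 = 0.3200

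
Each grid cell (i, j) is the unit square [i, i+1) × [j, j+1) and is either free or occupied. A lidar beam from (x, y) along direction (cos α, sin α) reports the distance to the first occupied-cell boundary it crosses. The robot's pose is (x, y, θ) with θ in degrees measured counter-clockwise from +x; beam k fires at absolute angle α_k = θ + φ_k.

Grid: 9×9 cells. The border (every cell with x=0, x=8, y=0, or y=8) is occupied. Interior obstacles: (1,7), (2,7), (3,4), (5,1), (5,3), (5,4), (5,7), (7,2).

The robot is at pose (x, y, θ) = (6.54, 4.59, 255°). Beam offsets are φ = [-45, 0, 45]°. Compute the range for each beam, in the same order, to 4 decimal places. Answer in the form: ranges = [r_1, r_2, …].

beam 1: φ=-45°, α=210°
  dir = (cos 210°, sin 210°) = (-0.8660, -0.5000); from cell (6,4)
  next x-line at t=0.6235, next y-line at t=1.1800; Δt_x=1.1547, Δt_y=2.0000
    x: enter (5,4) at t=0.6235 ← occupied
  → r_1 = 0.6235
beam 2: φ=0°, α=255°
  dir = (cos 255°, sin 255°) = (-0.2588, -0.9659); from cell (6,4)
  next x-line at t=2.0864, next y-line at t=0.6108; Δt_x=3.8637, Δt_y=1.0353
    y: enter (6,3) at t=0.6108
    y: enter (6,2) at t=1.6461
    x: enter (5,2) at t=2.0864
    y: enter (5,1) at t=2.6814 ← occupied
  → r_2 = 2.6814
beam 3: φ=45°, α=300°
  dir = (cos 300°, sin 300°) = (0.5000, -0.8660); from cell (6,4)
  next x-line at t=0.9200, next y-line at t=0.6813; Δt_x=2.0000, Δt_y=1.1547
    y: enter (6,3) at t=0.6813
    x: enter (7,3) at t=0.9200
    y: enter (7,2) at t=1.8360 ← occupied
  → r_3 = 1.8360

ranges = [0.6235, 2.6814, 1.8360]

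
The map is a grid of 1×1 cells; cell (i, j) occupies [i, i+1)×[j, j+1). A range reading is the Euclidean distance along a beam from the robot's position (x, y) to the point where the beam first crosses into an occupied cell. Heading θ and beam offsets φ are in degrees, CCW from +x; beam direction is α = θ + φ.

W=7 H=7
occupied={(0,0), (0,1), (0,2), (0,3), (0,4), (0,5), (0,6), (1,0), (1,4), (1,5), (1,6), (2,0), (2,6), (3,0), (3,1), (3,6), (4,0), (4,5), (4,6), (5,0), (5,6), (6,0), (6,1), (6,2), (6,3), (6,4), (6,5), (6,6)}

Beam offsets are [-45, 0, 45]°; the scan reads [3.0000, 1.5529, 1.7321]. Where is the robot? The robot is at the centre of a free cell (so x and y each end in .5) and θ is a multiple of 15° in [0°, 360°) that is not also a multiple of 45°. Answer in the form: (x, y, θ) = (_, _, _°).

The pose lattice has 21·16 = 336 candidates. Test each by forward raycasting.
  (3.5, 2.5, 75°): beam 1 = 2.8868 ≠ 3.0000 ✗
  (3.5, 3.5, 300°): beam 1 = 1.5529 ≠ 3.0000 ✗
  (1.5, 3.5, 330°): beam 1 = 2.5882 ≠ 3.0000 ✗
  (5.5, 1.5, 120°): beam 1 = 1.9319 ≠ 3.0000 ✗
  (2.5, 1.5, 15°): beam 1 = 0.5774 ≠ 3.0000 ✗
  …
  (4.5, 4.5, 345°): r_1=3.0000, r_2=1.5529, r_3=1.7321 — all match ✓
Only this pose fits every beam.

(x, y, θ) = (4.5, 4.5, 345°)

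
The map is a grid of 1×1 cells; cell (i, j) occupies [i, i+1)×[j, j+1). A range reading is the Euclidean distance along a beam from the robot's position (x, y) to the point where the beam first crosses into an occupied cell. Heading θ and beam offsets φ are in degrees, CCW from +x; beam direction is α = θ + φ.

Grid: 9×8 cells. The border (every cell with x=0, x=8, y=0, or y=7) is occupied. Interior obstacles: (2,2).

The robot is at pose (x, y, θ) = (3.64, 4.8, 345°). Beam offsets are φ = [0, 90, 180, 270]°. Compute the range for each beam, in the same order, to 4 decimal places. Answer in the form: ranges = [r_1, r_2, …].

ranges = [4.5138, 2.2776, 2.7331, 2.4728]

beam 1: φ=0°, α=345°
  dir = (cos 345°, sin 345°) = (0.9659, -0.2588); from cell (3,4)
  next x-line at t=0.3727, next y-line at t=3.0910; Δt_x=1.0353, Δt_y=3.8637
    x: enter (4,4) at t=0.3727
    x: enter (5,4) at t=1.4080
    x: enter (6,4) at t=2.4433
    y: enter (6,3) at t=3.0910
    x: enter (7,3) at t=3.4785
    x: enter (8,3) at t=4.5138 ← occupied
  → r_1 = 4.5138
beam 2: φ=90°, α=75°
  dir = (cos 75°, sin 75°) = (0.2588, 0.9659); from cell (3,4)
  next x-line at t=1.3909, next y-line at t=0.2071; Δt_x=3.8637, Δt_y=1.0353
    y: enter (3,5) at t=0.2071
    y: enter (3,6) at t=1.2423
    x: enter (4,6) at t=1.3909
    y: enter (4,7) at t=2.2776 ← occupied
  → r_2 = 2.2776
beam 3: φ=180°, α=165°
  dir = (cos 165°, sin 165°) = (-0.9659, 0.2588); from cell (3,4)
  next x-line at t=0.6626, next y-line at t=0.7727; Δt_x=1.0353, Δt_y=3.8637
    x: enter (2,4) at t=0.6626
    y: enter (2,5) at t=0.7727
    x: enter (1,5) at t=1.6979
    x: enter (0,5) at t=2.7331 ← occupied
  → r_3 = 2.7331
beam 4: φ=270°, α=255°
  dir = (cos 255°, sin 255°) = (-0.2588, -0.9659); from cell (3,4)
  next x-line at t=2.4728, next y-line at t=0.8282; Δt_x=3.8637, Δt_y=1.0353
    y: enter (3,3) at t=0.8282
    y: enter (3,2) at t=1.8635
    x: enter (2,2) at t=2.4728 ← occupied
  → r_4 = 2.4728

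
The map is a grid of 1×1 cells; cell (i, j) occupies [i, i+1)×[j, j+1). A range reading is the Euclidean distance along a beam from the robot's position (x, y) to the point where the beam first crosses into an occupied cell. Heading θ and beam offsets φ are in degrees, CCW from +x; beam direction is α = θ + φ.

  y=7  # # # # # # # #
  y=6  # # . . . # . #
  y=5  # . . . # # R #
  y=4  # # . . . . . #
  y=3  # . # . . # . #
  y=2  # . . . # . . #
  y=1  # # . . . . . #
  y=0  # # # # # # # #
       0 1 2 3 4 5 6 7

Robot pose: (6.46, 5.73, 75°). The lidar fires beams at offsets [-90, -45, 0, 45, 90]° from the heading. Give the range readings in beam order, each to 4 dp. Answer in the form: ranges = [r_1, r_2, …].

ranges = [0.5590, 0.6235, 1.3148, 0.9200, 0.4762]

beam 1: φ=-90°, α=345°
  direction (0.9659, -0.2588); cell (6,5); t to first gridline: x 0.5590, y 2.8205 (then +1.0353 / +3.8637)
    (7,5) via x @ 0.5590  # hit
  → r_1 = 0.5590
beam 2: φ=-45°, α=30°
  direction (0.8660, 0.5000); cell (6,5); t to first gridline: x 0.6235, y 0.5400 (then +1.1547 / +2.0000)
    (6,6) via y @ 0.5400
    (7,6) via x @ 0.6235  # hit
  → r_2 = 0.6235
beam 3: φ=0°, α=75°
  direction (0.2588, 0.9659); cell (6,5); t to first gridline: x 2.0864, y 0.2795 (then +3.8637 / +1.0353)
    (6,6) via y @ 0.2795
    (6,7) via y @ 1.3148  # hit
  → r_3 = 1.3148
beam 4: φ=45°, α=120°
  direction (-0.5000, 0.8660); cell (6,5); t to first gridline: x 0.9200, y 0.3118 (then +2.0000 / +1.1547)
    (6,6) via y @ 0.3118
    (5,6) via x @ 0.9200  # hit
  → r_4 = 0.9200
beam 5: φ=90°, α=165°
  direction (-0.9659, 0.2588); cell (6,5); t to first gridline: x 0.4762, y 1.0432 (then +1.0353 / +3.8637)
    (5,5) via x @ 0.4762  # hit
  → r_5 = 0.4762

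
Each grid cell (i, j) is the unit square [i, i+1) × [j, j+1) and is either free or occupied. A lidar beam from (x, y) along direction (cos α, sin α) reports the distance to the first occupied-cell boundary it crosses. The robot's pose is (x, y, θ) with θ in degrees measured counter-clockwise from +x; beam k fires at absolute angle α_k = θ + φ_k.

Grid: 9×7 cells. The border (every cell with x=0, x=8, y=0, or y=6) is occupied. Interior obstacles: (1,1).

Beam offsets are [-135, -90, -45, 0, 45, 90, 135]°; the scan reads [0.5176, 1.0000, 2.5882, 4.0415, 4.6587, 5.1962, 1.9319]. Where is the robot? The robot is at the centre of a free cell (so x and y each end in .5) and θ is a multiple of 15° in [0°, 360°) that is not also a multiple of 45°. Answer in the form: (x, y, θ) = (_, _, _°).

Enumerate (i+0.5, j+0.5, θ) over the 34 free cells and 16 admissible headings. For each, cast all 7 beams and compare to the given ranges.
  (2.5, 5.5, 255°): beam 1 = 0.5774 ≠ 0.5176 ✗
  (6.5, 4.5, 120°): beam 1 = 1.5529 ≠ 0.5176 ✗
  (1.5, 3.5, 15°): beam 1 = 1.0000 ≠ 0.5176 ✗
  (3.5, 3.5, 240°): beam 1 = 2.5882 ≠ 0.5176 ✗
  (6.5, 3.5, 330°): beam 1 = 5.6940 ≠ 0.5176 ✗
  …
  (3.5, 5.5, 240°): r_1=0.5176, r_2=1.0000, r_3=2.5882, r_4=4.0415, r_5=4.6587, r_6=5.1962, r_7=1.9319 — all match ✓
Unique over the lattice → pose = (3.5, 5.5, 240°).

(x, y, θ) = (3.5, 5.5, 240°)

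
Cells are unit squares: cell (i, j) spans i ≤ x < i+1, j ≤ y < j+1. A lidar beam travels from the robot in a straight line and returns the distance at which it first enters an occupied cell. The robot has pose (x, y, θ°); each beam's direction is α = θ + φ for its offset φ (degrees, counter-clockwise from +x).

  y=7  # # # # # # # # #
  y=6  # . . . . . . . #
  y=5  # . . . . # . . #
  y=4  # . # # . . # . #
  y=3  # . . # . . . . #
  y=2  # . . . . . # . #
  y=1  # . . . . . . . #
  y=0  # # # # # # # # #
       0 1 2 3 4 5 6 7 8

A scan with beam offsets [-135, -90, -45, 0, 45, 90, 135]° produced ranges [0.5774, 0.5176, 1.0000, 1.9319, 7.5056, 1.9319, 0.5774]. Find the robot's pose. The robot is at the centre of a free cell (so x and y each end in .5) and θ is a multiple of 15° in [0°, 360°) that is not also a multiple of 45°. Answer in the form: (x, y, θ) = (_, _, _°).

(x, y, θ) = (1.5, 6.5, 285°)

Candidates: 36 free-cell centres × 16 headings = 576 poses. Raycast each; keep the one whose scan matches to 4 dp.
  (4.5, 1.5, 120°): beam 1 = 1.9319 ≠ 0.5774 ✗
  (7.5, 1.5, 165°): beam 2 = 1.9319 ≠ 0.5176 ✗
  (4.5, 2.5, 150°): beam 1 = 1.5529 ≠ 0.5774 ✗
  …
  (1.5, 6.5, 285°): r_1=0.5774, r_2=0.5176, r_3=1.0000, r_4=1.9319, r_5=7.5056, r_6=1.9319, r_7=0.5774 — all match ✓
Only this pose fits every beam.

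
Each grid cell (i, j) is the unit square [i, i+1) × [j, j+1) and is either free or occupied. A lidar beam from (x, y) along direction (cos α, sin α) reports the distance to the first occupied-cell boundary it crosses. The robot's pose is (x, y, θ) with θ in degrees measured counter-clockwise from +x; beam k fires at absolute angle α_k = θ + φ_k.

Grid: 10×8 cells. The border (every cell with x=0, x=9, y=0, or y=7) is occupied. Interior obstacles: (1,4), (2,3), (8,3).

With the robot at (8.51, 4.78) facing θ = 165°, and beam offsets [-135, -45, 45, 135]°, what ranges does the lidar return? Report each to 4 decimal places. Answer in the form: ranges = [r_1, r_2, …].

ranges = [0.5658, 2.5634, 7.5600, 0.9007]

beam 1: φ=-135°, α=30°
  cosα=0.8660 sinα=0.5000 | (8,4) | tMaxX 0.5658 tMaxY 0.4400 | tΔX 1.1547 tΔY 2.0000
    t=0.4400 [y] (8,5)
    t=0.5658 [x] (9,5) — stop
  → r_1 = 0.5658
beam 2: φ=-45°, α=120°
  cosα=-0.5000 sinα=0.8660 | (8,4) | tMaxX 1.0200 tMaxY 0.2540 | tΔX 2.0000 tΔY 1.1547
    t=0.2540 [y] (8,5)
    t=1.0200 [x] (7,5)
    t=1.4087 [y] (7,6)
    t=2.5634 [y] (7,7) — stop
  → r_2 = 2.5634
beam 3: φ=45°, α=210°
  cosα=-0.8660 sinα=-0.5000 | (8,4) | tMaxX 0.5889 tMaxY 1.5600 | tΔX 1.1547 tΔY 2.0000
    t=0.5889 [x] (7,4)
    t=1.5600 [y] (7,3)
    t=1.7436 [x] (6,3)
    t=2.8983 [x] (5,3)
    t=3.5600 [y] (5,2)
    t=4.0530 [x] (4,2)
    t=5.2077 [x] (3,2)
    t=5.5600 [y] (3,1)
    t=6.3624 [x] (2,1)
    t=7.5171 [x] (1,1)
    t=7.5600 [y] (1,0) — stop
  → r_3 = 7.5600
beam 4: φ=135°, α=300°
  cosα=0.5000 sinα=-0.8660 | (8,4) | tMaxX 0.9800 tMaxY 0.9007 | tΔX 2.0000 tΔY 1.1547
    t=0.9007 [y] (8,3) — stop
  → r_4 = 0.9007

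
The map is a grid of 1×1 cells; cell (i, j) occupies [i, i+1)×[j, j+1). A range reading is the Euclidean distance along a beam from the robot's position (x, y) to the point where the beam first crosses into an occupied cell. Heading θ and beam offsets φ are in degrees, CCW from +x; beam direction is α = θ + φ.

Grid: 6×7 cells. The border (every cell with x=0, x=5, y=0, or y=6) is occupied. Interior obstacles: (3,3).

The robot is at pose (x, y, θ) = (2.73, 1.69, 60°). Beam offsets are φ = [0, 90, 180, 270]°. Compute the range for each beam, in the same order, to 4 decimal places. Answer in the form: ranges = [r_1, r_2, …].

ranges = [1.5127, 1.9976, 0.7967, 1.3800]

beam 1: φ=0°, α=60°
  direction (0.5000, 0.8660); cell (2,1); t to first gridline: x 0.5400, y 0.3580 (then +2.0000 / +1.1547)
    (2,2) via y @ 0.3580
    (3,2) via x @ 0.5400
    (3,3) via y @ 1.5127  # hit
  → r_1 = 1.5127
beam 2: φ=90°, α=150°
  direction (-0.8660, 0.5000); cell (2,1); t to first gridline: x 0.8429, y 0.6200 (then +1.1547 / +2.0000)
    (2,2) via y @ 0.6200
    (1,2) via x @ 0.8429
    (0,2) via x @ 1.9976  # hit
  → r_2 = 1.9976
beam 3: φ=180°, α=240°
  direction (-0.5000, -0.8660); cell (2,1); t to first gridline: x 1.4600, y 0.7967 (then +2.0000 / +1.1547)
    (2,0) via y @ 0.7967  # hit
  → r_3 = 0.7967
beam 4: φ=270°, α=330°
  direction (0.8660, -0.5000); cell (2,1); t to first gridline: x 0.3118, y 1.3800 (then +1.1547 / +2.0000)
    (3,1) via x @ 0.3118
    (3,0) via y @ 1.3800  # hit
  → r_4 = 1.3800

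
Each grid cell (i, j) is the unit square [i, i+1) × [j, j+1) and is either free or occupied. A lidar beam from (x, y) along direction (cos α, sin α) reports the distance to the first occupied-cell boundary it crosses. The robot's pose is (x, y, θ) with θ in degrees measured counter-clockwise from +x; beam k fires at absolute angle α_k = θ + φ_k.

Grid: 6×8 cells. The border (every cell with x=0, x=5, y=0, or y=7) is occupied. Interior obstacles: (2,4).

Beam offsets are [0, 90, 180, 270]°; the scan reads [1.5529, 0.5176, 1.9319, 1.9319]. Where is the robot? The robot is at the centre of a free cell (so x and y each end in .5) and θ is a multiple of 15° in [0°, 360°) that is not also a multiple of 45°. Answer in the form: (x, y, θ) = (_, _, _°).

Candidates: 23 free-cell centres × 16 headings = 368 poses. Raycast each; keep the one whose scan matches to 4 dp.
  (1.5, 2.5, 150°): beam 1 = 0.5774 ≠ 1.5529 ✗
  (3.5, 5.5, 300°): beam 1 = 3.0000 ≠ 1.5529 ✗
  (3.5, 1.5, 15°): beam 2 = 2.5882 ≠ 0.5176 ✗
  (3.5, 1.5, 150°): beam 1 = 2.8868 ≠ 1.5529 ✗
  …
  (3.5, 6.5, 345°): r_1=1.5529, r_2=0.5176, r_3=1.9319, r_4=1.9319 — all match ✓
No second candidate reproduces the full scan.

(x, y, θ) = (3.5, 6.5, 345°)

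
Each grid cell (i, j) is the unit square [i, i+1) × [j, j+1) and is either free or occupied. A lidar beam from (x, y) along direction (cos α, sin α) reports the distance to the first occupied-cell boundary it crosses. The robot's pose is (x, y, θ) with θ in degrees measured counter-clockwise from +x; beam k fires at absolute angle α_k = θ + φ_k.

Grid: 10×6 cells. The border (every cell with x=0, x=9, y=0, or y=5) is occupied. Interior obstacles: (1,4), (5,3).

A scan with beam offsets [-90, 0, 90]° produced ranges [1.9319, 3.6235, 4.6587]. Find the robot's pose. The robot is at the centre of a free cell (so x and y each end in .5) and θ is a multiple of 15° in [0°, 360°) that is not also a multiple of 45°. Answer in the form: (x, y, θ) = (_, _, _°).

(x, y, θ) = (4.5, 4.5, 255°)

Candidates: 30 free-cell centres × 16 headings = 480 poses. Raycast each; keep the one whose scan matches to 4 dp.
  (8.5, 2.5, 60°): beam 1 = 0.5774 ≠ 1.9319 ✗
  (2.5, 3.5, 150°): beam 1 = 1.7321 ≠ 1.9319 ✗
  (1.5, 3.5, 330°): beam 1 = 1.0000 ≠ 1.9319 ✗
  (3.5, 2.5, 75°): beam 1 = 5.6940 ≠ 1.9319 ✗
  …
  (4.5, 4.5, 255°): r_1=1.9319, r_2=3.6235, r_3=4.6587 — all match ✓
Only this pose fits every beam.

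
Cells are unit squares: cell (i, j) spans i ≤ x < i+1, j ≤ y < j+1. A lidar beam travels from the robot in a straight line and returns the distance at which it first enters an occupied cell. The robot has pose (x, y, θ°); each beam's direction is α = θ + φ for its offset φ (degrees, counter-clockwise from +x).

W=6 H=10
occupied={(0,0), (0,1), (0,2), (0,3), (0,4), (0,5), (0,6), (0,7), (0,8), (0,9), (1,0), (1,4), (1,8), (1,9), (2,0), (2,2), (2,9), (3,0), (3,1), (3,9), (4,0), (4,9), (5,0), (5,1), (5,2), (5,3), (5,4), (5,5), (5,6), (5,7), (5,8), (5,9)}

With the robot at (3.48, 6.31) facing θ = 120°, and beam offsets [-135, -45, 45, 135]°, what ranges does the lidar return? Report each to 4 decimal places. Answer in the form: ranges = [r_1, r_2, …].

ranges = [1.5736, 2.7849, 2.5675, 3.4268]

beam 1: φ=-135°, α=345°
  d=(0.9659,-0.2588)  start (3,6)  tX=0.5383 tY=1.1977  stride 1/|dx|=1.0353 1/|dy|=3.8637
    cross x-line → (4,6), t=0.5383
    cross y-line → (4,5), t=1.1977
    cross x-line → (5,5), t=1.5736 (wall)
  → r_1 = 1.5736
beam 2: φ=-45°, α=75°
  d=(0.2588,0.9659)  start (3,6)  tX=2.0091 tY=0.7143  stride 1/|dx|=3.8637 1/|dy|=1.0353
    cross y-line → (3,7), t=0.7143
    cross y-line → (3,8), t=1.7496
    cross x-line → (4,8), t=2.0091
    cross y-line → (4,9), t=2.7849 (wall)
  → r_2 = 2.7849
beam 3: φ=45°, α=165°
  d=(-0.9659,0.2588)  start (3,6)  tX=0.4969 tY=2.6660  stride 1/|dx|=1.0353 1/|dy|=3.8637
    cross x-line → (2,6), t=0.4969
    cross x-line → (1,6), t=1.5322
    cross x-line → (0,6), t=2.5675 (wall)
  → r_3 = 2.5675
beam 4: φ=135°, α=255°
  d=(-0.2588,-0.9659)  start (3,6)  tX=1.8546 tY=0.3209  stride 1/|dx|=3.8637 1/|dy|=1.0353
    cross y-line → (3,5), t=0.3209
    cross y-line → (3,4), t=1.3562
    cross x-line → (2,4), t=1.8546
    cross y-line → (2,3), t=2.3915
    cross y-line → (2,2), t=3.4268 (wall)
  → r_4 = 3.4268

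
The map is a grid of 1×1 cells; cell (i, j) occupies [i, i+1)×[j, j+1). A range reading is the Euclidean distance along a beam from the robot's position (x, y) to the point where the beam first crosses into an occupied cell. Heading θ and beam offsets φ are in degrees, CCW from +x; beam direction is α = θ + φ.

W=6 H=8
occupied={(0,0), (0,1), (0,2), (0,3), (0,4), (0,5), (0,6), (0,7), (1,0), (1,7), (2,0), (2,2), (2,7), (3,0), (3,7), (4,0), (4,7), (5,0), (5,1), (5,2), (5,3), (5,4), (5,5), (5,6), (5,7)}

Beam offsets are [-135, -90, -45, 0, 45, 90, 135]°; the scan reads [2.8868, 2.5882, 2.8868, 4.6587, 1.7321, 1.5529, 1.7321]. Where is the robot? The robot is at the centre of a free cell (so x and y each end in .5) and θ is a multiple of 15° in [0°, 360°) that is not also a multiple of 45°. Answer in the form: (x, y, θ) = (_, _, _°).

(x, y, θ) = (3.5, 5.5, 285°)

The pose lattice has 23·16 = 368 candidates. Test each by forward raycasting.
  (4.5, 3.5, 30°): beam 1 = 2.5882 ≠ 2.8868 ✗
  (3.5, 2.5, 150°): beam 1 = 1.5529 ≠ 2.8868 ✗
  (4.5, 2.5, 330°): beam 1 = 1.5529 ≠ 2.8868 ✗
  (4.5, 6.5, 255°): beam 1 = 0.5774 ≠ 2.8868 ✗
  …
  (3.5, 5.5, 285°): r_1=2.8868, r_2=2.5882, r_3=2.8868, r_4=4.6587, r_5=1.7321, r_6=1.5529, r_7=1.7321 — all match ✓
No second candidate reproduces the full scan.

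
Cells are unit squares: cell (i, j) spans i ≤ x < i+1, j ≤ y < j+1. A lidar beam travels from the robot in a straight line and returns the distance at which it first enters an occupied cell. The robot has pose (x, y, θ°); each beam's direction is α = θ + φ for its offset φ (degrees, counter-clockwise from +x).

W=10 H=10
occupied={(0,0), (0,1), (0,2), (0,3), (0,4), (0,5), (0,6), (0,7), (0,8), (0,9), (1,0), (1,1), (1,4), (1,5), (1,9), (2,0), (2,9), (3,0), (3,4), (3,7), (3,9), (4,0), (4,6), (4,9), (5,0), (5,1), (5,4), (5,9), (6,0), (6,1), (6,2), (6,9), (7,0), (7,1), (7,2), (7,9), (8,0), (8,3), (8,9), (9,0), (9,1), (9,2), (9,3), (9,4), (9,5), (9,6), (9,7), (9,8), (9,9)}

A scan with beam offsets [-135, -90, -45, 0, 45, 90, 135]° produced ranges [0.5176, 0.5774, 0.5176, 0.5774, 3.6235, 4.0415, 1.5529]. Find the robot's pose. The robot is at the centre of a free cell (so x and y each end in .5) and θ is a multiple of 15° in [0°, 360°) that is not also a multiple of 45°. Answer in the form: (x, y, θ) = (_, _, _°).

Candidates: 51 free-cell centres × 16 headings = 816 poses. Raycast each; keep the one whose scan matches to 4 dp.
  (1.5, 7.5, 210°): beam 1 = 1.5529 ≠ 0.5176 ✗
  (3.5, 8.5, 165°): beam 1 = 1.0000 ≠ 0.5176 ✗
  (2.5, 2.5, 120°): beam 1 = 2.5882 ≠ 0.5176 ✗
  (4.5, 2.5, 60°): beam 1 = 1.5529 ≠ 0.5176 ✗
  …
  (1.5, 2.5, 300°): r_1=0.5176, r_2=0.5774, r_3=0.5176, r_4=0.5774, r_5=3.6235, r_6=4.0415, r_7=1.5529 — all match ✓
Only this pose fits every beam.

(x, y, θ) = (1.5, 2.5, 300°)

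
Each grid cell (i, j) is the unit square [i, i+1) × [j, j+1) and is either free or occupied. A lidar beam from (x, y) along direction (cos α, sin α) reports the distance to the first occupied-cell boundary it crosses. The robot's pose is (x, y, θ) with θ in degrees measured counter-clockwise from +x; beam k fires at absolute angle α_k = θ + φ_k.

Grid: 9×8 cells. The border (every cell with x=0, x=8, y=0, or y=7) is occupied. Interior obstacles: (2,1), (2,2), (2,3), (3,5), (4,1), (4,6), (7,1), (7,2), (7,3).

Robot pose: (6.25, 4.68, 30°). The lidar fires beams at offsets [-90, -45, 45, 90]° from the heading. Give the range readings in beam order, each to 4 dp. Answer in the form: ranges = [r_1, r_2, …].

ranges = [1.5000, 1.8117, 2.4018, 2.5000]

beam 1: φ=-90°, α=300°
  d=(0.5000,-0.8660)  start (6,4)  tX=1.5000 tY=0.7852  stride 1/|dx|=2.0000 1/|dy|=1.1547
    cross y-line → (6,3), t=0.7852
    cross x-line → (7,3), t=1.5000 (wall)
  → r_1 = 1.5000
beam 2: φ=-45°, α=345°
  d=(0.9659,-0.2588)  start (6,4)  tX=0.7765 tY=2.6273  stride 1/|dx|=1.0353 1/|dy|=3.8637
    cross x-line → (7,4), t=0.7765
    cross x-line → (8,4), t=1.8117 (wall)
  → r_2 = 1.8117
beam 3: φ=45°, α=75°
  d=(0.2588,0.9659)  start (6,4)  tX=2.8978 tY=0.3313  stride 1/|dx|=3.8637 1/|dy|=1.0353
    cross y-line → (6,5), t=0.3313
    cross y-line → (6,6), t=1.3666
    cross y-line → (6,7), t=2.4018 (wall)
  → r_3 = 2.4018
beam 4: φ=90°, α=120°
  d=(-0.5000,0.8660)  start (6,4)  tX=0.5000 tY=0.3695  stride 1/|dx|=2.0000 1/|dy|=1.1547
    cross y-line → (6,5), t=0.3695
    cross x-line → (5,5), t=0.5000
    cross y-line → (5,6), t=1.5242
    cross x-line → (4,6), t=2.5000 (wall)
  → r_4 = 2.5000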